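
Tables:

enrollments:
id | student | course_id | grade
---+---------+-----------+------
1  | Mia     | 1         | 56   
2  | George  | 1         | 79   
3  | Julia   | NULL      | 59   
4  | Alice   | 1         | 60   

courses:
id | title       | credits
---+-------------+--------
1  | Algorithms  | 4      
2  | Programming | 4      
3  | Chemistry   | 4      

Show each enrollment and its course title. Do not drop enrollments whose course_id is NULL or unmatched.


LEFT JOIN keeps every row from enrollments (the left table); where course_id has no match in courses, the course columns become NULL. Walk through each enrollment:
  - enrollment 1 (Mia): course_id=1 -> matches Algorithms
  - enrollment 2 (George): course_id=1 -> matches Algorithms
  - enrollment 3 (Julia): course_id=NULL, no match -> kept with NULL
  - enrollment 4 (Alice): course_id=1 -> matches Algorithms
All 4 rows appear; 1 has NULL course.

SQL:
SELECT a.student, b.title AS course
FROM enrollments a
LEFT JOIN courses b ON a.course_id = b.id

Result:
student | course    
--------+-----------
Mia     | Algorithms
George  | Algorithms
Julia   | NULL      
Alice   | Algorithms


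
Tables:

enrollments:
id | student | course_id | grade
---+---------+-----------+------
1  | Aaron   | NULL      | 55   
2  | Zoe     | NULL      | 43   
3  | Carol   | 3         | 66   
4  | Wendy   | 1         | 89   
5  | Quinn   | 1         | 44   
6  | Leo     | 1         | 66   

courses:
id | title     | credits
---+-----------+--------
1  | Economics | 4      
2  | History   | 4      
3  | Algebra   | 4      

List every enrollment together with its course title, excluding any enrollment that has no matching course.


INNER JOIN keeps only enrollments rows whose course_id matches an id in courses. Walk through each enrollment:
  - enrollment 1 (Aaron): course_id=NULL, no match -> dropped
  - enrollment 2 (Zoe): course_id=NULL, no match -> dropped
  - enrollment 3 (Carol): course_id=3 -> matches Algebra
  - enrollment 4 (Wendy): course_id=1 -> matches Economics
  - enrollment 5 (Quinn): course_id=1 -> matches Economics
  - enrollment 6 (Leo): course_id=1 -> matches Economics
So 2 of 6 rows are dropped.

SQL:
SELECT a.student, b.title AS course
FROM enrollments a
INNER JOIN courses b ON a.course_id = b.id

Result:
student | course   
--------+----------
Carol   | Algebra  
Wendy   | Economics
Quinn   | Economics
Leo     | Economics


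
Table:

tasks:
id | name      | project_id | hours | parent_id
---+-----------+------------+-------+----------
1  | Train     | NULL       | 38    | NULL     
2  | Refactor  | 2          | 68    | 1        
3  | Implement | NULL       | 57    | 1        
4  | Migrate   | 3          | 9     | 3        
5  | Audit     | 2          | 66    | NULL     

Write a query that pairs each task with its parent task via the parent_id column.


This is a self-join: tasks is joined to a second copy of itself, matching each row's parent_id to another row's id. Use LEFT JOIN so rows with parent_id=NULL are kept.
  - task 1 (Train): parent_id=NULL -> NULL
  - task 2 (Refactor): parent_id=1 -> Train
  - task 3 (Implement): parent_id=1 -> Train
  - task 4 (Migrate): parent_id=3 -> Implement
  - task 5 (Audit): parent_id=NULL -> NULL

SQL:
SELECT a.name AS item, b.name AS parent
FROM tasks a
LEFT JOIN tasks b ON a.parent_id = b.id

Result:
item      | parent   
----------+----------
Train     | NULL     
Refactor  | Train    
Implement | Train    
Migrate   | Implement
Audit     | NULL     


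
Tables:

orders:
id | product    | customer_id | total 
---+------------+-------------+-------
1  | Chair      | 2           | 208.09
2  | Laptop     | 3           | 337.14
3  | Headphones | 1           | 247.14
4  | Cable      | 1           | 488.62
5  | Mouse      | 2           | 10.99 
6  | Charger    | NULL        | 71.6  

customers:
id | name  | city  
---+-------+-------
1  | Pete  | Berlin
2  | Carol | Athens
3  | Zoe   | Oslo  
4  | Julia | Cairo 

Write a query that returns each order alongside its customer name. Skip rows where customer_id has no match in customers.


INNER JOIN keeps only orders rows whose customer_id matches an id in customers. Walk through each order:
  - order 1 (Chair): customer_id=2 -> matches Carol
  - order 2 (Laptop): customer_id=3 -> matches Zoe
  - order 3 (Headphones): customer_id=1 -> matches Pete
  - order 4 (Cable): customer_id=1 -> matches Pete
  - order 5 (Mouse): customer_id=2 -> matches Carol
  - order 6 (Charger): customer_id=NULL, no match -> dropped
So 1 of 6 rows is dropped.

SQL:
SELECT a.product, b.name AS customer
FROM orders a
INNER JOIN customers b ON a.customer_id = b.id

Result:
product    | customer
-----------+---------
Chair      | Carol   
Laptop     | Zoe     
Headphones | Pete    
Cable      | Pete    
Mouse      | Carol   


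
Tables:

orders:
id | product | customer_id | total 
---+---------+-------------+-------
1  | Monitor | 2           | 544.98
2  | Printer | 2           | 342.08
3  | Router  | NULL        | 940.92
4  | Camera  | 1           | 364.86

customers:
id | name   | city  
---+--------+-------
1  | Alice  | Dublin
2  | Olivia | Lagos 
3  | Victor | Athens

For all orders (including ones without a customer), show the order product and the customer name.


LEFT JOIN keeps every row from orders (the left table); where customer_id has no match in customers, the customer columns become NULL. Walk through each order:
  - order 1 (Monitor): customer_id=2 -> matches Olivia
  - order 2 (Printer): customer_id=2 -> matches Olivia
  - order 3 (Router): customer_id=NULL, no match -> kept with NULL
  - order 4 (Camera): customer_id=1 -> matches Alice
All 4 rows appear; 1 has NULL customer.

SQL:
SELECT a.product, b.name AS customer
FROM orders a
LEFT JOIN customers b ON a.customer_id = b.id

Result:
product | customer
--------+---------
Monitor | Olivia  
Printer | Olivia  
Router  | NULL    
Camera  | Alice   


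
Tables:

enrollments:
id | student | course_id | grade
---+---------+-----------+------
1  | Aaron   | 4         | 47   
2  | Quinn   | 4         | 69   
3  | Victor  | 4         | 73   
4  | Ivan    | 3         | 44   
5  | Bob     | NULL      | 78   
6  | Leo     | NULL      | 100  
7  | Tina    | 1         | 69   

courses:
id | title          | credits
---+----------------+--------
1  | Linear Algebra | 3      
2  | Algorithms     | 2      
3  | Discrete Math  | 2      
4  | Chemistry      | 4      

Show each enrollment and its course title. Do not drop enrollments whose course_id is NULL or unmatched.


LEFT JOIN keeps every row from enrollments (the left table); where course_id has no match in courses, the course columns become NULL. Walk through each enrollment:
  - enrollment 1 (Aaron): course_id=4 -> matches Chemistry
  - enrollment 2 (Quinn): course_id=4 -> matches Chemistry
  - enrollment 3 (Victor): course_id=4 -> matches Chemistry
  - enrollment 4 (Ivan): course_id=3 -> matches Discrete Math
  - enrollment 5 (Bob): course_id=NULL, no match -> kept with NULL
  - enrollment 6 (Leo): course_id=NULL, no match -> kept with NULL
  - enrollment 7 (Tina): course_id=1 -> matches Linear Algebra
All 7 rows appear; 2 have NULL course.

SQL:
SELECT a.student, b.title AS course
FROM enrollments a
LEFT JOIN courses b ON a.course_id = b.id

Result:
student | course        
--------+---------------
Aaron   | Chemistry     
Quinn   | Chemistry     
Victor  | Chemistry     
Ivan    | Discrete Math 
Bob     | NULL          
Leo     | NULL          
Tina    | Linear Algebra


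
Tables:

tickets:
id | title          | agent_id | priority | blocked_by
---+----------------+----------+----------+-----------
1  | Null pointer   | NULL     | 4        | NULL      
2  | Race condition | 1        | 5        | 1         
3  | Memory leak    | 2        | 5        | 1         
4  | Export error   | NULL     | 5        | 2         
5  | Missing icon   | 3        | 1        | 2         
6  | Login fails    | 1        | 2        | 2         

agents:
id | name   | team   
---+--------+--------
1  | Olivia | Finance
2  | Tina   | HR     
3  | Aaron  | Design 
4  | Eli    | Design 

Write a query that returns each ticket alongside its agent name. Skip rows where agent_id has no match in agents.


INNER JOIN keeps only tickets rows whose agent_id matches an id in agents. Walk through each ticket:
  - ticket 1 (Null pointer): agent_id=NULL, no match -> dropped
  - ticket 2 (Race condition): agent_id=1 -> matches Olivia
  - ticket 3 (Memory leak): agent_id=2 -> matches Tina
  - ticket 4 (Export error): agent_id=NULL, no match -> dropped
  - ticket 5 (Missing icon): agent_id=3 -> matches Aaron
  - ticket 6 (Login fails): agent_id=1 -> matches Olivia
So 2 of 6 rows are dropped.

SQL:
SELECT a.title, b.name AS agent
FROM tickets a
INNER JOIN agents b ON a.agent_id = b.id

Result:
title          | agent 
---------------+-------
Race condition | Olivia
Memory leak    | Tina  
Missing icon   | Aaron 
Login fails    | Olivia


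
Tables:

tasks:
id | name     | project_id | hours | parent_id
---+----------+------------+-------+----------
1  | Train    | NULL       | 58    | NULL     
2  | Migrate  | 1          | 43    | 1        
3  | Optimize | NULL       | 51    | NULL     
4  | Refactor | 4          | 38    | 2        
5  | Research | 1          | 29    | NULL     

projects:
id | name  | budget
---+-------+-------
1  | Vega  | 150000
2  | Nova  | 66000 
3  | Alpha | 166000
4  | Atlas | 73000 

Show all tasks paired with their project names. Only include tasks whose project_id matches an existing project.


INNER JOIN keeps only tasks rows whose project_id matches an id in projects. Walk through each task:
  - task 1 (Train): project_id=NULL, no match -> dropped
  - task 2 (Migrate): project_id=1 -> matches Vega
  - task 3 (Optimize): project_id=NULL, no match -> dropped
  - task 4 (Refactor): project_id=4 -> matches Atlas
  - task 5 (Research): project_id=1 -> matches Vega
So 2 of 5 rows are dropped.

SQL:
SELECT a.name, b.name AS project
FROM tasks a
INNER JOIN projects b ON a.project_id = b.id

Result:
name     | project
---------+--------
Migrate  | Vega   
Refactor | Atlas  
Research | Vega   


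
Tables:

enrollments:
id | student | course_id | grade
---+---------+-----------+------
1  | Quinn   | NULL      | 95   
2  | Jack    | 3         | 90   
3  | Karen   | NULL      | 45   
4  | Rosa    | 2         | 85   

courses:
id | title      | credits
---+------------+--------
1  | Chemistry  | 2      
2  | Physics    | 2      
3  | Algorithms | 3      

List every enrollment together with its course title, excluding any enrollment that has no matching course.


INNER JOIN keeps only enrollments rows whose course_id matches an id in courses. Walk through each enrollment:
  - enrollment 1 (Quinn): course_id=NULL, no match -> dropped
  - enrollment 2 (Jack): course_id=3 -> matches Algorithms
  - enrollment 3 (Karen): course_id=NULL, no match -> dropped
  - enrollment 4 (Rosa): course_id=2 -> matches Physics
So 2 of 4 rows are dropped.

SQL:
SELECT a.student, b.title AS course
FROM enrollments a
INNER JOIN courses b ON a.course_id = b.id

Result:
student | course    
--------+-----------
Jack    | Algorithms
Rosa    | Physics   


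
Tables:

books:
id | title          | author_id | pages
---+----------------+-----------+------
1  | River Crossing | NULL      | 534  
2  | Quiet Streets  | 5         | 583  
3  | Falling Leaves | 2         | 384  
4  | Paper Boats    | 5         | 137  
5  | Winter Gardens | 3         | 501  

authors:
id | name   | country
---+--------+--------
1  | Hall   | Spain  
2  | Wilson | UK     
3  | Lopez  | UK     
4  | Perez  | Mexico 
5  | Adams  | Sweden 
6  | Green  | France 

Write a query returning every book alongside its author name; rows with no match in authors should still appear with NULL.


LEFT JOIN keeps every row from books (the left table); where author_id has no match in authors, the author columns become NULL. Walk through each book:
  - book 1 (River Crossing): author_id=NULL, no match -> kept with NULL
  - book 2 (Quiet Streets): author_id=5 -> matches Adams
  - book 3 (Falling Leaves): author_id=2 -> matches Wilson
  - book 4 (Paper Boats): author_id=5 -> matches Adams
  - book 5 (Winter Gardens): author_id=3 -> matches Lopez
All 5 rows appear; 1 has NULL author.

SQL:
SELECT a.title, b.name AS author
FROM books a
LEFT JOIN authors b ON a.author_id = b.id

Result:
title          | author
---------------+-------
River Crossing | NULL  
Quiet Streets  | Adams 
Falling Leaves | Wilson
Paper Boats    | Adams 
Winter Gardens | Lopez 


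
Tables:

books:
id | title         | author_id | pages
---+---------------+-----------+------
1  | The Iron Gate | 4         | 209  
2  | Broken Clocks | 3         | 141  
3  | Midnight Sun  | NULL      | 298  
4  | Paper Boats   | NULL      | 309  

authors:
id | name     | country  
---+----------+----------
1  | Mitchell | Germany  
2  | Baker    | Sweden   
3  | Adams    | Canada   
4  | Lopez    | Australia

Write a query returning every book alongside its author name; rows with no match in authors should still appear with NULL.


LEFT JOIN keeps every row from books (the left table); where author_id has no match in authors, the author columns become NULL. Walk through each book:
  - book 1 (The Iron Gate): author_id=4 -> matches Lopez
  - book 2 (Broken Clocks): author_id=3 -> matches Adams
  - book 3 (Midnight Sun): author_id=NULL, no match -> kept with NULL
  - book 4 (Paper Boats): author_id=NULL, no match -> kept with NULL
All 4 rows appear; 2 have NULL author.

SQL:
SELECT a.title, b.name AS author
FROM books a
LEFT JOIN authors b ON a.author_id = b.id

Result:
title         | author
--------------+-------
The Iron Gate | Lopez 
Broken Clocks | Adams 
Midnight Sun  | NULL  
Paper Boats   | NULL  


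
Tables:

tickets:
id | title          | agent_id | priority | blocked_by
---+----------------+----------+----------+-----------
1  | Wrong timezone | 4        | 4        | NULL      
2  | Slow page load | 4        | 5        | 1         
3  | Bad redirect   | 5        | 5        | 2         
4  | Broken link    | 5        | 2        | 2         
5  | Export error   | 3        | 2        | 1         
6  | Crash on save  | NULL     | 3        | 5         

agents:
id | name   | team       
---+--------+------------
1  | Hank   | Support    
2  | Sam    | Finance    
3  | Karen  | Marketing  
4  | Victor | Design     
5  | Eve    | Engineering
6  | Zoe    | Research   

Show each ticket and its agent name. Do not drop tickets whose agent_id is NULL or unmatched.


LEFT JOIN keeps every row from tickets (the left table); where agent_id has no match in agents, the agent columns become NULL. Walk through each ticket:
  - ticket 1 (Wrong timezone): agent_id=4 -> matches Victor
  - ticket 2 (Slow page load): agent_id=4 -> matches Victor
  - ticket 3 (Bad redirect): agent_id=5 -> matches Eve
  - ticket 4 (Broken link): agent_id=5 -> matches Eve
  - ticket 5 (Export error): agent_id=3 -> matches Karen
  - ticket 6 (Crash on save): agent_id=NULL, no match -> kept with NULL
All 6 rows appear; 1 has NULL agent.

SQL:
SELECT a.title, b.name AS agent
FROM tickets a
LEFT JOIN agents b ON a.agent_id = b.id

Result:
title          | agent 
---------------+-------
Wrong timezone | Victor
Slow page load | Victor
Bad redirect   | Eve   
Broken link    | Eve   
Export error   | Karen 
Crash on save  | NULL  


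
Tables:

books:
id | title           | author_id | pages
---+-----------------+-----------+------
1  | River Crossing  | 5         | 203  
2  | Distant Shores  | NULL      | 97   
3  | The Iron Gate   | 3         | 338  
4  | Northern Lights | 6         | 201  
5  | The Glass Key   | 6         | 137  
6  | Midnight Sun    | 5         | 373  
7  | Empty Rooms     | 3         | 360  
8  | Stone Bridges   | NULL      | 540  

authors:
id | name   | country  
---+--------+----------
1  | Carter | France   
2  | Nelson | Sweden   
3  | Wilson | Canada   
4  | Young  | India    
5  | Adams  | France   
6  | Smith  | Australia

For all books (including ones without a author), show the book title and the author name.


LEFT JOIN keeps every row from books (the left table); where author_id has no match in authors, the author columns become NULL. Walk through each book:
  - book 1 (River Crossing): author_id=5 -> matches Adams
  - book 2 (Distant Shores): author_id=NULL, no match -> kept with NULL
  - book 3 (The Iron Gate): author_id=3 -> matches Wilson
  - book 4 (Northern Lights): author_id=6 -> matches Smith
  - book 5 (The Glass Key): author_id=6 -> matches Smith
  - book 6 (Midnight Sun): author_id=5 -> matches Adams
  - book 7 (Empty Rooms): author_id=3 -> matches Wilson
  - book 8 (Stone Bridges): author_id=NULL, no match -> kept with NULL
All 8 rows appear; 2 have NULL author.

SQL:
SELECT a.title, b.name AS author
FROM books a
LEFT JOIN authors b ON a.author_id = b.id

Result:
title           | author
----------------+-------
River Crossing  | Adams 
Distant Shores  | NULL  
The Iron Gate   | Wilson
Northern Lights | Smith 
The Glass Key   | Smith 
Midnight Sun    | Adams 
Empty Rooms     | Wilson
Stone Bridges   | NULL  


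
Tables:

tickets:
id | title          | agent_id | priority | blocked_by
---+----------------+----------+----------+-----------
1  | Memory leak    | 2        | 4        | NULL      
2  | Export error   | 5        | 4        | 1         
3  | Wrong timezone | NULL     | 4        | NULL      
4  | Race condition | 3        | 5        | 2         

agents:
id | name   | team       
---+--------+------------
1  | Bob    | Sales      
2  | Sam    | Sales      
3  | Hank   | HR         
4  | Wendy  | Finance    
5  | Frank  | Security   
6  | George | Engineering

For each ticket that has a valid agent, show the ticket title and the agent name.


INNER JOIN keeps only tickets rows whose agent_id matches an id in agents. Walk through each ticket:
  - ticket 1 (Memory leak): agent_id=2 -> matches Sam
  - ticket 2 (Export error): agent_id=5 -> matches Frank
  - ticket 3 (Wrong timezone): agent_id=NULL, no match -> dropped
  - ticket 4 (Race condition): agent_id=3 -> matches Hank
So 1 of 4 rows is dropped.

SQL:
SELECT a.title, b.name AS agent
FROM tickets a
INNER JOIN agents b ON a.agent_id = b.id

Result:
title          | agent
---------------+------
Memory leak    | Sam  
Export error   | Frank
Race condition | Hank 


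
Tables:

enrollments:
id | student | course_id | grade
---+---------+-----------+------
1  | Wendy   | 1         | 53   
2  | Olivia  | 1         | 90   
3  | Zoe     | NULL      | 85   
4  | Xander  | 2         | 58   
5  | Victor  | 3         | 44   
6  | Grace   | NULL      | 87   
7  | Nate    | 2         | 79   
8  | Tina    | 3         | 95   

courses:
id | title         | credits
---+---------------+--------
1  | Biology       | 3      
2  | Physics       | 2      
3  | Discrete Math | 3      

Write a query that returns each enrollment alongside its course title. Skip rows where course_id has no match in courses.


INNER JOIN keeps only enrollments rows whose course_id matches an id in courses. Walk through each enrollment:
  - enrollment 1 (Wendy): course_id=1 -> matches Biology
  - enrollment 2 (Olivia): course_id=1 -> matches Biology
  - enrollment 3 (Zoe): course_id=NULL, no match -> dropped
  - enrollment 4 (Xander): course_id=2 -> matches Physics
  - enrollment 5 (Victor): course_id=3 -> matches Discrete Math
  - enrollment 6 (Grace): course_id=NULL, no match -> dropped
  - enrollment 7 (Nate): course_id=2 -> matches Physics
  - enrollment 8 (Tina): course_id=3 -> matches Discrete Math
So 2 of 8 rows are dropped.

SQL:
SELECT a.student, b.title AS course
FROM enrollments a
INNER JOIN courses b ON a.course_id = b.id

Result:
student | course       
--------+--------------
Wendy   | Biology      
Olivia  | Biology      
Xander  | Physics      
Victor  | Discrete Math
Nate    | Physics      
Tina    | Discrete Math


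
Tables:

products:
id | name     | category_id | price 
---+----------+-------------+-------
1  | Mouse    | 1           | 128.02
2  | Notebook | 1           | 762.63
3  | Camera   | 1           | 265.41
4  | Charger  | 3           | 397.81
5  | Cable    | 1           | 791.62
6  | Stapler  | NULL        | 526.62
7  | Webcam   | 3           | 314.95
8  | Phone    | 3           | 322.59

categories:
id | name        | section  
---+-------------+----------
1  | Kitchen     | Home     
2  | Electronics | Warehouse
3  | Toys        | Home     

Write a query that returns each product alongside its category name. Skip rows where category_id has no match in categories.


INNER JOIN keeps only products rows whose category_id matches an id in categories. Walk through each product:
  - product 1 (Mouse): category_id=1 -> matches Kitchen
  - product 2 (Notebook): category_id=1 -> matches Kitchen
  - product 3 (Camera): category_id=1 -> matches Kitchen
  - product 4 (Charger): category_id=3 -> matches Toys
  - product 5 (Cable): category_id=1 -> matches Kitchen
  - product 6 (Stapler): category_id=NULL, no match -> dropped
  - product 7 (Webcam): category_id=3 -> matches Toys
  - product 8 (Phone): category_id=3 -> matches Toys
So 1 of 8 rows is dropped.

SQL:
SELECT a.name, b.name AS category
FROM products a
INNER JOIN categories b ON a.category_id = b.id

Result:
name     | category
---------+---------
Mouse    | Kitchen 
Notebook | Kitchen 
Camera   | Kitchen 
Charger  | Toys    
Cable    | Kitchen 
Webcam   | Toys    
Phone    | Toys    


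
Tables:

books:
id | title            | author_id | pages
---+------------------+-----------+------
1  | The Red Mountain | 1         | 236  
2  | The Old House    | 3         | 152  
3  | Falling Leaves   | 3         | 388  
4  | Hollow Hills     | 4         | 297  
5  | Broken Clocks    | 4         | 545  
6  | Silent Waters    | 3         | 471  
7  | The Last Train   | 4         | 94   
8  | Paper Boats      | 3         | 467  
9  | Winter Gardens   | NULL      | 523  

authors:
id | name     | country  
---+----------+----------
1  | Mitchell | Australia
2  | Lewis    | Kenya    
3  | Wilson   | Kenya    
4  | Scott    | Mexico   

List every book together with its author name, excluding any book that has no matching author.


INNER JOIN keeps only books rows whose author_id matches an id in authors. Walk through each book:
  - book 1 (The Red Mountain): author_id=1 -> matches Mitchell
  - book 2 (The Old House): author_id=3 -> matches Wilson
  - book 3 (Falling Leaves): author_id=3 -> matches Wilson
  - book 4 (Hollow Hills): author_id=4 -> matches Scott
  - book 5 (Broken Clocks): author_id=4 -> matches Scott
  - book 6 (Silent Waters): author_id=3 -> matches Wilson
  - book 7 (The Last Train): author_id=4 -> matches Scott
  - book 8 (Paper Boats): author_id=3 -> matches Wilson
  - book 9 (Winter Gardens): author_id=NULL, no match -> dropped
So 1 of 9 rows is dropped.

SQL:
SELECT a.title, b.name AS author
FROM books a
INNER JOIN authors b ON a.author_id = b.id

Result:
title            | author  
-----------------+---------
The Red Mountain | Mitchell
The Old House    | Wilson  
Falling Leaves   | Wilson  
Hollow Hills     | Scott   
Broken Clocks    | Scott   
Silent Waters    | Wilson  
The Last Train   | Scott   
Paper Boats      | Wilson  


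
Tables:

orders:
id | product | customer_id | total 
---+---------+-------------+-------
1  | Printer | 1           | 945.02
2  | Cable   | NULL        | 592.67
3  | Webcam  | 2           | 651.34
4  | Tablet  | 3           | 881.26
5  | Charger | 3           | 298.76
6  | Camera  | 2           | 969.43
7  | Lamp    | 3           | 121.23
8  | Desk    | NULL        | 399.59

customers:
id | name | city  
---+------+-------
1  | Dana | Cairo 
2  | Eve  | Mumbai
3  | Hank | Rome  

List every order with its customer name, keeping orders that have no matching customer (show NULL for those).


LEFT JOIN keeps every row from orders (the left table); where customer_id has no match in customers, the customer columns become NULL. Walk through each order:
  - order 1 (Printer): customer_id=1 -> matches Dana
  - order 2 (Cable): customer_id=NULL, no match -> kept with NULL
  - order 3 (Webcam): customer_id=2 -> matches Eve
  - order 4 (Tablet): customer_id=3 -> matches Hank
  - order 5 (Charger): customer_id=3 -> matches Hank
  - order 6 (Camera): customer_id=2 -> matches Eve
  - order 7 (Lamp): customer_id=3 -> matches Hank
  - order 8 (Desk): customer_id=NULL, no match -> kept with NULL
All 8 rows appear; 2 have NULL customer.

SQL:
SELECT a.product, b.name AS customer
FROM orders a
LEFT JOIN customers b ON a.customer_id = b.id

Result:
product | customer
--------+---------
Printer | Dana    
Cable   | NULL    
Webcam  | Eve     
Tablet  | Hank    
Charger | Hank    
Camera  | Eve     
Lamp    | Hank    
Desk    | NULL    


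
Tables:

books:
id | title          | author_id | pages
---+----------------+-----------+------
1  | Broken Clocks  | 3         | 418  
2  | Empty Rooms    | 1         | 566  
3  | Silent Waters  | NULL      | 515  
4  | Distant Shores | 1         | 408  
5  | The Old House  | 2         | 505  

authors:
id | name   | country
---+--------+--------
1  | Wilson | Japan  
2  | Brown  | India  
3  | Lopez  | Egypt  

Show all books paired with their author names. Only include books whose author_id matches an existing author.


INNER JOIN keeps only books rows whose author_id matches an id in authors. Walk through each book:
  - book 1 (Broken Clocks): author_id=3 -> matches Lopez
  - book 2 (Empty Rooms): author_id=1 -> matches Wilson
  - book 3 (Silent Waters): author_id=NULL, no match -> dropped
  - book 4 (Distant Shores): author_id=1 -> matches Wilson
  - book 5 (The Old House): author_id=2 -> matches Brown
So 1 of 5 rows is dropped.

SQL:
SELECT a.title, b.name AS author
FROM books a
INNER JOIN authors b ON a.author_id = b.id

Result:
title          | author
---------------+-------
Broken Clocks  | Lopez 
Empty Rooms    | Wilson
Distant Shores | Wilson
The Old House  | Brown 


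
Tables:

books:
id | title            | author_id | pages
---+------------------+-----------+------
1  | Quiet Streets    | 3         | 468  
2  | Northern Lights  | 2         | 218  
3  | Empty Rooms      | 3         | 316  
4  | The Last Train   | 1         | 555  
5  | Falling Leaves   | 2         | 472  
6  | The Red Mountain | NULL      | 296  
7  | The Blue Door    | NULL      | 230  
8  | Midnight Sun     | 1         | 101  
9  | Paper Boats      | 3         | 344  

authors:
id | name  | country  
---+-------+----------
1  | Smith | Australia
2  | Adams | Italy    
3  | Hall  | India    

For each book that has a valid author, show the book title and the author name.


INNER JOIN keeps only books rows whose author_id matches an id in authors. Walk through each book:
  - book 1 (Quiet Streets): author_id=3 -> matches Hall
  - book 2 (Northern Lights): author_id=2 -> matches Adams
  - book 3 (Empty Rooms): author_id=3 -> matches Hall
  - book 4 (The Last Train): author_id=1 -> matches Smith
  - book 5 (Falling Leaves): author_id=2 -> matches Adams
  - book 6 (The Red Mountain): author_id=NULL, no match -> dropped
  - book 7 (The Blue Door): author_id=NULL, no match -> dropped
  - book 8 (Midnight Sun): author_id=1 -> matches Smith
  - book 9 (Paper Boats): author_id=3 -> matches Hall
So 2 of 9 rows are dropped.

SQL:
SELECT a.title, b.name AS author
FROM books a
INNER JOIN authors b ON a.author_id = b.id

Result:
title           | author
----------------+-------
Quiet Streets   | Hall  
Northern Lights | Adams 
Empty Rooms     | Hall  
The Last Train  | Smith 
Falling Leaves  | Adams 
Midnight Sun    | Smith 
Paper Boats     | Hall  


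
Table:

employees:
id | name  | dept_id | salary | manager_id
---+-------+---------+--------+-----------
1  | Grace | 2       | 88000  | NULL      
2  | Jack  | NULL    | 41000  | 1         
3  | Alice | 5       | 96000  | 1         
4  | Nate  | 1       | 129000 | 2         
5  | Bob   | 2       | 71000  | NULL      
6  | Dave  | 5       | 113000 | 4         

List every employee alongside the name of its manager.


This is a self-join: employees is joined to a second copy of itself, matching each row's manager_id to another row's id. Use LEFT JOIN so rows with manager_id=NULL are kept.
  - employee 1 (Grace): manager_id=NULL -> NULL
  - employee 2 (Jack): manager_id=1 -> Grace
  - employee 3 (Alice): manager_id=1 -> Grace
  - employee 4 (Nate): manager_id=2 -> Jack
  - employee 5 (Bob): manager_id=NULL -> NULL
  - employee 6 (Dave): manager_id=4 -> Nate

SQL:
SELECT a.name AS item, b.name AS manager
FROM employees a
LEFT JOIN employees b ON a.manager_id = b.id

Result:
item  | manager
------+--------
Grace | NULL   
Jack  | Grace  
Alice | Grace  
Nate  | Jack   
Bob   | NULL   
Dave  | Nate   


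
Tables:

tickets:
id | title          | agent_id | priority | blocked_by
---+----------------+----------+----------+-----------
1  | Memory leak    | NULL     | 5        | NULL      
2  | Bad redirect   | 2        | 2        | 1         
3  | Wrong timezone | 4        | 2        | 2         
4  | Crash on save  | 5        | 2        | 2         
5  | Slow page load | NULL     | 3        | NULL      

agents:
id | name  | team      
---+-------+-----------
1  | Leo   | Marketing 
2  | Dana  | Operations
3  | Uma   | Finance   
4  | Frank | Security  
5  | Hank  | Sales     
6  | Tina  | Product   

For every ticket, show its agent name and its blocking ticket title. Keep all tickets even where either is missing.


Two LEFT JOINs from the same base table tickets: one to agents via agent_id, one to tickets itself via blocked_by. Both are LEFT so every ticket is preserved.
Match against agents:
  - ticket 1 (Memory leak): agent_id=NULL, no match -> kept with NULL
  - ticket 2 (Bad redirect): agent_id=2 -> matches Dana
  - ticket 3 (Wrong timezone): agent_id=4 -> matches Frank
  - ticket 4 (Crash on save): agent_id=5 -> matches Hank
  - ticket 5 (Slow page load): agent_id=NULL, no match -> kept with NULL
Match against tickets (self):
  - ticket 1 (Memory leak): blocked_by=NULL -> NULL
  - ticket 2 (Bad redirect): blocked_by=1 -> Memory leak
  - ticket 3 (Wrong timezone): blocked_by=2 -> Bad redirect
  - ticket 4 (Crash on save): blocked_by=2 -> Bad redirect
  - ticket 5 (Slow page load): blocked_by=NULL -> NULL

SQL:
SELECT a.title, b.name AS agent, c.title AS blocked_by
FROM tickets a
LEFT JOIN agents b ON a.agent_id = b.id
LEFT JOIN tickets c ON a.blocked_by = c.id

Result:
title          | agent | blocked_by  
---------------+-------+-------------
Memory leak    | NULL  | NULL        
Bad redirect   | Dana  | Memory leak 
Wrong timezone | Frank | Bad redirect
Crash on save  | Hank  | Bad redirect
Slow page load | NULL  | NULL        


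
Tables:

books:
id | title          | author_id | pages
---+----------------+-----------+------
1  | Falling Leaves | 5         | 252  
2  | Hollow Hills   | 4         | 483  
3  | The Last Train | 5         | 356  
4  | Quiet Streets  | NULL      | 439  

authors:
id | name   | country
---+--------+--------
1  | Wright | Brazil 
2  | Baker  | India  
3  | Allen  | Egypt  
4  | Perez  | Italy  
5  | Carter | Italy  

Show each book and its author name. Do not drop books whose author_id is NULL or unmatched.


LEFT JOIN keeps every row from books (the left table); where author_id has no match in authors, the author columns become NULL. Walk through each book:
  - book 1 (Falling Leaves): author_id=5 -> matches Carter
  - book 2 (Hollow Hills): author_id=4 -> matches Perez
  - book 3 (The Last Train): author_id=5 -> matches Carter
  - book 4 (Quiet Streets): author_id=NULL, no match -> kept with NULL
All 4 rows appear; 1 has NULL author.

SQL:
SELECT a.title, b.name AS author
FROM books a
LEFT JOIN authors b ON a.author_id = b.id

Result:
title          | author
---------------+-------
Falling Leaves | Carter
Hollow Hills   | Perez 
The Last Train | Carter
Quiet Streets  | NULL  


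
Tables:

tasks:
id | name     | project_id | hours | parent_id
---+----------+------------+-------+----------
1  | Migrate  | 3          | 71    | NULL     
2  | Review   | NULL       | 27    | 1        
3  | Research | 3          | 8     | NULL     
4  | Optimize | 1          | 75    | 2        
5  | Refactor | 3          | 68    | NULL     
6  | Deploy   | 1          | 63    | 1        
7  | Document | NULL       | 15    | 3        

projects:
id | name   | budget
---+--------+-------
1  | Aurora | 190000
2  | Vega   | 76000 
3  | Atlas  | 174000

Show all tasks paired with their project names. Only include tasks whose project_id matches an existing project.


INNER JOIN keeps only tasks rows whose project_id matches an id in projects. Walk through each task:
  - task 1 (Migrate): project_id=3 -> matches Atlas
  - task 2 (Review): project_id=NULL, no match -> dropped
  - task 3 (Research): project_id=3 -> matches Atlas
  - task 4 (Optimize): project_id=1 -> matches Aurora
  - task 5 (Refactor): project_id=3 -> matches Atlas
  - task 6 (Deploy): project_id=1 -> matches Aurora
  - task 7 (Document): project_id=NULL, no match -> dropped
So 2 of 7 rows are dropped.

SQL:
SELECT a.name, b.name AS project
FROM tasks a
INNER JOIN projects b ON a.project_id = b.id

Result:
name     | project
---------+--------
Migrate  | Atlas  
Research | Atlas  
Optimize | Aurora 
Refactor | Atlas  
Deploy   | Aurora 


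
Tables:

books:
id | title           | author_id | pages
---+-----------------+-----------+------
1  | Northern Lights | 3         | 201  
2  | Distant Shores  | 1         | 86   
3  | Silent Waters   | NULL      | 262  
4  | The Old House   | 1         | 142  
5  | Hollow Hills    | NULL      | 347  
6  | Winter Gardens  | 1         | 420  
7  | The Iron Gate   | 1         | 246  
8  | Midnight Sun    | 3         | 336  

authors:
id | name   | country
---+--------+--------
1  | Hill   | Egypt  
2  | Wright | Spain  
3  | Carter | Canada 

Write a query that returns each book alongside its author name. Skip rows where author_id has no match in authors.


INNER JOIN keeps only books rows whose author_id matches an id in authors. Walk through each book:
  - book 1 (Northern Lights): author_id=3 -> matches Carter
  - book 2 (Distant Shores): author_id=1 -> matches Hill
  - book 3 (Silent Waters): author_id=NULL, no match -> dropped
  - book 4 (The Old House): author_id=1 -> matches Hill
  - book 5 (Hollow Hills): author_id=NULL, no match -> dropped
  - book 6 (Winter Gardens): author_id=1 -> matches Hill
  - book 7 (The Iron Gate): author_id=1 -> matches Hill
  - book 8 (Midnight Sun): author_id=3 -> matches Carter
So 2 of 8 rows are dropped.

SQL:
SELECT a.title, b.name AS author
FROM books a
INNER JOIN authors b ON a.author_id = b.id

Result:
title           | author
----------------+-------
Northern Lights | Carter
Distant Shores  | Hill  
The Old House   | Hill  
Winter Gardens  | Hill  
The Iron Gate   | Hill  
Midnight Sun    | Carter


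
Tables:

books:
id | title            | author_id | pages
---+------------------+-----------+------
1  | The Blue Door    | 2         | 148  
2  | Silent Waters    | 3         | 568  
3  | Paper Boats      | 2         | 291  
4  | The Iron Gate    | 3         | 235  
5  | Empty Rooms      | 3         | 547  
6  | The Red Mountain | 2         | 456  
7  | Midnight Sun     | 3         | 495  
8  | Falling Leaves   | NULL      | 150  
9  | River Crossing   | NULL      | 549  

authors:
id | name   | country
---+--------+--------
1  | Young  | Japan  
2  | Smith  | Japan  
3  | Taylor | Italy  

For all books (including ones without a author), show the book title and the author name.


LEFT JOIN keeps every row from books (the left table); where author_id has no match in authors, the author columns become NULL. Walk through each book:
  - book 1 (The Blue Door): author_id=2 -> matches Smith
  - book 2 (Silent Waters): author_id=3 -> matches Taylor
  - book 3 (Paper Boats): author_id=2 -> matches Smith
  - book 4 (The Iron Gate): author_id=3 -> matches Taylor
  - book 5 (Empty Rooms): author_id=3 -> matches Taylor
  - book 6 (The Red Mountain): author_id=2 -> matches Smith
  - book 7 (Midnight Sun): author_id=3 -> matches Taylor
  - book 8 (Falling Leaves): author_id=NULL, no match -> kept with NULL
  - book 9 (River Crossing): author_id=NULL, no match -> kept with NULL
All 9 rows appear; 2 have NULL author.

SQL:
SELECT a.title, b.name AS author
FROM books a
LEFT JOIN authors b ON a.author_id = b.id

Result:
title            | author
-----------------+-------
The Blue Door    | Smith 
Silent Waters    | Taylor
Paper Boats      | Smith 
The Iron Gate    | Taylor
Empty Rooms      | Taylor
The Red Mountain | Smith 
Midnight Sun     | Taylor
Falling Leaves   | NULL  
River Crossing   | NULL  


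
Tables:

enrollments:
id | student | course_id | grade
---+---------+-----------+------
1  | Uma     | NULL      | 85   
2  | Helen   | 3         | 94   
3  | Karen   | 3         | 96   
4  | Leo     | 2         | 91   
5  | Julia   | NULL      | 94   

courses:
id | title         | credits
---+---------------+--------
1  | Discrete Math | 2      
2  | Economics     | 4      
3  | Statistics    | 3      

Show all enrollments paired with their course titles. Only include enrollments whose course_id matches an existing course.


INNER JOIN keeps only enrollments rows whose course_id matches an id in courses. Walk through each enrollment:
  - enrollment 1 (Uma): course_id=NULL, no match -> dropped
  - enrollment 2 (Helen): course_id=3 -> matches Statistics
  - enrollment 3 (Karen): course_id=3 -> matches Statistics
  - enrollment 4 (Leo): course_id=2 -> matches Economics
  - enrollment 5 (Julia): course_id=NULL, no match -> dropped
So 2 of 5 rows are dropped.

SQL:
SELECT a.student, b.title AS course
FROM enrollments a
INNER JOIN courses b ON a.course_id = b.id

Result:
student | course    
--------+-----------
Helen   | Statistics
Karen   | Statistics
Leo     | Economics 


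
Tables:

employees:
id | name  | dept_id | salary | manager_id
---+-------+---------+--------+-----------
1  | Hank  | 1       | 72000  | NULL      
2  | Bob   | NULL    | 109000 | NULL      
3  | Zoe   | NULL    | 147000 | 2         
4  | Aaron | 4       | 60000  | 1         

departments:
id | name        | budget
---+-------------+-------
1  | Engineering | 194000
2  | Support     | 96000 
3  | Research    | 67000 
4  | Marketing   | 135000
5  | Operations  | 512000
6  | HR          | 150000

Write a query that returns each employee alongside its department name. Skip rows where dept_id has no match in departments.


INNER JOIN keeps only employees rows whose dept_id matches an id in departments. Walk through each employee:
  - employee 1 (Hank): dept_id=1 -> matches Engineering
  - employee 2 (Bob): dept_id=NULL, no match -> dropped
  - employee 3 (Zoe): dept_id=NULL, no match -> dropped
  - employee 4 (Aaron): dept_id=4 -> matches Marketing
So 2 of 4 rows are dropped.

SQL:
SELECT a.name, b.name AS department
FROM employees a
INNER JOIN departments b ON a.dept_id = b.id

Result:
name  | department 
------+------------
Hank  | Engineering
Aaron | Marketing  


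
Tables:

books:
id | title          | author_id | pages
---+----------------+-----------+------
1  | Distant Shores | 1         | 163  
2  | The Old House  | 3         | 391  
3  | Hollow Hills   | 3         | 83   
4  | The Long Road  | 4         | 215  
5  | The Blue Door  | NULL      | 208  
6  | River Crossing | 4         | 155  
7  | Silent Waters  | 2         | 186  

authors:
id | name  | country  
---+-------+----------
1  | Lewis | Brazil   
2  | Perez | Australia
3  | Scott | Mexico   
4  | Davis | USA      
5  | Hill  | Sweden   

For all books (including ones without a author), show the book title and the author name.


LEFT JOIN keeps every row from books (the left table); where author_id has no match in authors, the author columns become NULL. Walk through each book:
  - book 1 (Distant Shores): author_id=1 -> matches Lewis
  - book 2 (The Old House): author_id=3 -> matches Scott
  - book 3 (Hollow Hills): author_id=3 -> matches Scott
  - book 4 (The Long Road): author_id=4 -> matches Davis
  - book 5 (The Blue Door): author_id=NULL, no match -> kept with NULL
  - book 6 (River Crossing): author_id=4 -> matches Davis
  - book 7 (Silent Waters): author_id=2 -> matches Perez
All 7 rows appear; 1 has NULL author.

SQL:
SELECT a.title, b.name AS author
FROM books a
LEFT JOIN authors b ON a.author_id = b.id

Result:
title          | author
---------------+-------
Distant Shores | Lewis 
The Old House  | Scott 
Hollow Hills   | Scott 
The Long Road  | Davis 
The Blue Door  | NULL  
River Crossing | Davis 
Silent Waters  | Perez 
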